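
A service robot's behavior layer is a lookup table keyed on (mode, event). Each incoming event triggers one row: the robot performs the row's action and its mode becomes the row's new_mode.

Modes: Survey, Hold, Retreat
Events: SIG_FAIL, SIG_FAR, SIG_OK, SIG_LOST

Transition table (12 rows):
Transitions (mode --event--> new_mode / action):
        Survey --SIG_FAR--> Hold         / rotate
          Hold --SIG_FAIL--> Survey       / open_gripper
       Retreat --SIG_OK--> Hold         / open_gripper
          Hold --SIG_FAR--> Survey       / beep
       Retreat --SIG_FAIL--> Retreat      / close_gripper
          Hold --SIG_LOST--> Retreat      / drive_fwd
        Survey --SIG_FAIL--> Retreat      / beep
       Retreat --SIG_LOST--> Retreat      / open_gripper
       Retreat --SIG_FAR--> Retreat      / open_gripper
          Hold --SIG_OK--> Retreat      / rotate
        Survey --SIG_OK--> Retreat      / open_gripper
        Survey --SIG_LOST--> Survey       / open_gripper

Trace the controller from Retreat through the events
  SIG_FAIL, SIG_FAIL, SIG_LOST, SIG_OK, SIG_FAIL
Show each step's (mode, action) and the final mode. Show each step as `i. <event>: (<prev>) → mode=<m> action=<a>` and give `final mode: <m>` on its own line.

final mode: Survey

1. SIG_FAIL: (Retreat) → mode=Retreat action=close_gripper
2. SIG_FAIL: (Retreat) → mode=Retreat action=close_gripper
3. SIG_LOST: (Retreat) → mode=Retreat action=open_gripper
4. SIG_OK: (Retreat) → mode=Hold action=open_gripper
5. SIG_FAIL: (Hold) → mode=Survey action=open_gripper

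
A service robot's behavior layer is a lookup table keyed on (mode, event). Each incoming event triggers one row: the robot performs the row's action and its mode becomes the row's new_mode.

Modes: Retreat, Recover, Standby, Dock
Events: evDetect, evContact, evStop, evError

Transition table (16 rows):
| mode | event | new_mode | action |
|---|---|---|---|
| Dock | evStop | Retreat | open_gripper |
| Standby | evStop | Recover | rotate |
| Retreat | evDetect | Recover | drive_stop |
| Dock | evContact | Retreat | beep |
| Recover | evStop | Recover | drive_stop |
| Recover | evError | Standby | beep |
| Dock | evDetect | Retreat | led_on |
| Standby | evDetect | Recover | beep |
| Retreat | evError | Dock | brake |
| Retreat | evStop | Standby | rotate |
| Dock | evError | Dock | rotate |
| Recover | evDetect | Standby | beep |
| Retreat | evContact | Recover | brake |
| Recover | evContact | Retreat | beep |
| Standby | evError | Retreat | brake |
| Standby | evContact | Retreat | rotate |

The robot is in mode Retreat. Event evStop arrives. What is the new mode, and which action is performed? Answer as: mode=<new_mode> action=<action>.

mode=Standby action=rotate

current mode = Retreat; filter table to that mode:
  (Retreat, evDetect) → (Recover, drive_stop)
  (Retreat, evError) → (Dock, brake)
  (Retreat, evStop) → (Standby, rotate)  ← event matches
  (Retreat, evContact) → (Recover, brake)
event = evStop selects (Standby, rotate)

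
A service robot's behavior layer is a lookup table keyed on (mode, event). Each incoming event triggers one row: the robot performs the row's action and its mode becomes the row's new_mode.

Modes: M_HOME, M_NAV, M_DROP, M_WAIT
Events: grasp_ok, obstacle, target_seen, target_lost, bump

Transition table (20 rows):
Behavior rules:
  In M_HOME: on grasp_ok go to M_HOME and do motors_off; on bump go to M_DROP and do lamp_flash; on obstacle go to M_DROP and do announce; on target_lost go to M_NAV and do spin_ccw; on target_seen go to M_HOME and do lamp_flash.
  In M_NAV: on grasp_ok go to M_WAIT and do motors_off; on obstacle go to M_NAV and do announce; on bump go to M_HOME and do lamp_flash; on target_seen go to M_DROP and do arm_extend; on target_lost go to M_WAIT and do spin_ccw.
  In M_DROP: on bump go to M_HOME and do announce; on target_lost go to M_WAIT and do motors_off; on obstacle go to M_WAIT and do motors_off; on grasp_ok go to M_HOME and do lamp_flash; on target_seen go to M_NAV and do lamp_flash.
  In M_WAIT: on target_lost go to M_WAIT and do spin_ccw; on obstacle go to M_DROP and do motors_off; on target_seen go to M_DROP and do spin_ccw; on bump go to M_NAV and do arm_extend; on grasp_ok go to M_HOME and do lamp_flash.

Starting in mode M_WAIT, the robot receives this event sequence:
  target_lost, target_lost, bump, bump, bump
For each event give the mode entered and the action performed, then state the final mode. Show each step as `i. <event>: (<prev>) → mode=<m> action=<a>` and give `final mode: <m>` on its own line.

1. target_lost: (M_WAIT) → mode=M_WAIT action=spin_ccw
2. target_lost: (M_WAIT) → mode=M_WAIT action=spin_ccw
3. bump: (M_WAIT) → mode=M_NAV action=arm_extend
4. bump: (M_NAV) → mode=M_HOME action=lamp_flash
5. bump: (M_HOME) → mode=M_DROP action=lamp_flash

final mode: M_DROP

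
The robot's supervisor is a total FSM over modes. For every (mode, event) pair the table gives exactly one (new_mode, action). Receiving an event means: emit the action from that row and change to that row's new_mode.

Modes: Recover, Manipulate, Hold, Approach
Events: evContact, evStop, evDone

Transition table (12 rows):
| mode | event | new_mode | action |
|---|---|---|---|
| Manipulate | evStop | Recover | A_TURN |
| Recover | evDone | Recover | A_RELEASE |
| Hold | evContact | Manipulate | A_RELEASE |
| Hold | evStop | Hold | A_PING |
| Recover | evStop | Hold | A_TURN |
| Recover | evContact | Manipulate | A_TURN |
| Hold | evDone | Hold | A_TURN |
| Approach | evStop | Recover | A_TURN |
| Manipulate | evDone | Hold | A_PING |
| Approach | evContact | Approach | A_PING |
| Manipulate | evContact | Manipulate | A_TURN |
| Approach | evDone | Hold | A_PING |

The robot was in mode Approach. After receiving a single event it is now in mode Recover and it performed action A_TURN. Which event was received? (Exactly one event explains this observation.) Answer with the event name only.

evStop

try evContact: (Approach, evContact) → (Approach, A_PING)
try evStop: (Approach, evStop) → (Recover, A_TURN)  ← matches
try evDone: (Approach, evDone) → (Hold, A_PING)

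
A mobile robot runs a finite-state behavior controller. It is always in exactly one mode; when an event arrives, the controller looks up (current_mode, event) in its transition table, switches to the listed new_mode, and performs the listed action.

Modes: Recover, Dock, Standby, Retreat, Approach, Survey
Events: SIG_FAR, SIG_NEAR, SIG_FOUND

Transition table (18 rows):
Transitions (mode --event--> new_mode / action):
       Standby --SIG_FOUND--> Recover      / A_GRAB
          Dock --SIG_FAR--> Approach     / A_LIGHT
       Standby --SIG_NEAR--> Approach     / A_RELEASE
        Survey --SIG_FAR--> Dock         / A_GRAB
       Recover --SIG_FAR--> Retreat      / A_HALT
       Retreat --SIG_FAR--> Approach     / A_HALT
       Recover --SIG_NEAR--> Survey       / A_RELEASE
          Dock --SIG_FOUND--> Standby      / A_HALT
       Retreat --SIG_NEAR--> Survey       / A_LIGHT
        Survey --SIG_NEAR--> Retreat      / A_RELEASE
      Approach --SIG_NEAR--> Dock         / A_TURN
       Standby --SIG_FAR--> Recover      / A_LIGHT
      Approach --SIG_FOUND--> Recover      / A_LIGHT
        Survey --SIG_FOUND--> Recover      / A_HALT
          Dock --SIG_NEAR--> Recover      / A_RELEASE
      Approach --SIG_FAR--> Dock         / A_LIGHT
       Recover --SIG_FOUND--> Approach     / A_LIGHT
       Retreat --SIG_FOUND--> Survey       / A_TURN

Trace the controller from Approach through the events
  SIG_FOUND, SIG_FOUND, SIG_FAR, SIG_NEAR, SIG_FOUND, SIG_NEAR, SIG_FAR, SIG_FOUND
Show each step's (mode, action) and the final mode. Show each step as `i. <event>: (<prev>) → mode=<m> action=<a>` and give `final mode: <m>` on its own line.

1. SIG_FOUND: (Approach) → mode=Recover action=A_LIGHT
2. SIG_FOUND: (Recover) → mode=Approach action=A_LIGHT
3. SIG_FAR: (Approach) → mode=Dock action=A_LIGHT
4. SIG_NEAR: (Dock) → mode=Recover action=A_RELEASE
5. SIG_FOUND: (Recover) → mode=Approach action=A_LIGHT
6. SIG_NEAR: (Approach) → mode=Dock action=A_TURN
7. SIG_FAR: (Dock) → mode=Approach action=A_LIGHT
8. SIG_FOUND: (Approach) → mode=Recover action=A_LIGHT

final mode: Recover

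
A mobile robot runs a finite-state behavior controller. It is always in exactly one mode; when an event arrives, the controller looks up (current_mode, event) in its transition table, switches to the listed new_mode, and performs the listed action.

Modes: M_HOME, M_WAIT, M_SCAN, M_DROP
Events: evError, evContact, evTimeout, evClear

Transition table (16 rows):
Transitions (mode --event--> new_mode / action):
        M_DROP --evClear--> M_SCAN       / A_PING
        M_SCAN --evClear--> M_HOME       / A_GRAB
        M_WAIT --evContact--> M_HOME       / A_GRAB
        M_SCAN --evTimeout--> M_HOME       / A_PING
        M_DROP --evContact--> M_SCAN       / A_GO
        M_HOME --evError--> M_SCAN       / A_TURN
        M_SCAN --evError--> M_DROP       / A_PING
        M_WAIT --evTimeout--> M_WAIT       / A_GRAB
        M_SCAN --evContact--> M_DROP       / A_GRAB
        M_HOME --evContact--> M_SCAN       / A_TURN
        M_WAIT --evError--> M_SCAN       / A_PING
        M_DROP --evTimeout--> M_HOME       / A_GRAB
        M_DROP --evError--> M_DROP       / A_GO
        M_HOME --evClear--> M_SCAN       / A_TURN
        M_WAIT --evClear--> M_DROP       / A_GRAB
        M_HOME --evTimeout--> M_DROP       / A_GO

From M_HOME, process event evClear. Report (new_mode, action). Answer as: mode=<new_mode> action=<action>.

current mode = M_HOME; filter table to that mode:
  (M_HOME, evError) → (M_SCAN, A_TURN)
  (M_HOME, evContact) → (M_SCAN, A_TURN)
  (M_HOME, evClear) → (M_SCAN, A_TURN)  ← event matches
  (M_HOME, evTimeout) → (M_DROP, A_GO)
event = evClear selects (M_SCAN, A_TURN)

mode=M_SCAN action=A_TURN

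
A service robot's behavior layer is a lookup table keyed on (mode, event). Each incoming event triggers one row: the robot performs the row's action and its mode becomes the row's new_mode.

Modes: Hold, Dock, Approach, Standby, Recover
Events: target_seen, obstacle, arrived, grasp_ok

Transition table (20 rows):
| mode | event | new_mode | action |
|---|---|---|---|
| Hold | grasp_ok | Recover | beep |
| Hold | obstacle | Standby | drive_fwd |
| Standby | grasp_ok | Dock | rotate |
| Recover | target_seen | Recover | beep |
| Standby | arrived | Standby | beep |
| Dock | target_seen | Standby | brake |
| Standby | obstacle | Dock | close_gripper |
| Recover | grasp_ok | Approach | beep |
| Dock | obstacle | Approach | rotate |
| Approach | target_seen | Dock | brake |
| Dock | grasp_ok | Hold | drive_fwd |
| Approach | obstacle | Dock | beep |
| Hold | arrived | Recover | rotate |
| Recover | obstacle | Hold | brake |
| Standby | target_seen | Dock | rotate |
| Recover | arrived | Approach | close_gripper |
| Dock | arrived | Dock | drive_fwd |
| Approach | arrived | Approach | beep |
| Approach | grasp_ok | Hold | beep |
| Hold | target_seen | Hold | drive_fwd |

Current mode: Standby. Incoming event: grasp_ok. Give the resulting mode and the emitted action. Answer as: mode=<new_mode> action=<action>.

current mode = Standby; filter table to that mode:
  (Standby, grasp_ok) → (Dock, rotate)  ← event matches
  (Standby, arrived) → (Standby, beep)
  (Standby, obstacle) → (Dock, close_gripper)
  (Standby, target_seen) → (Dock, rotate)
event = grasp_ok selects (Dock, rotate)

mode=Dock action=rotate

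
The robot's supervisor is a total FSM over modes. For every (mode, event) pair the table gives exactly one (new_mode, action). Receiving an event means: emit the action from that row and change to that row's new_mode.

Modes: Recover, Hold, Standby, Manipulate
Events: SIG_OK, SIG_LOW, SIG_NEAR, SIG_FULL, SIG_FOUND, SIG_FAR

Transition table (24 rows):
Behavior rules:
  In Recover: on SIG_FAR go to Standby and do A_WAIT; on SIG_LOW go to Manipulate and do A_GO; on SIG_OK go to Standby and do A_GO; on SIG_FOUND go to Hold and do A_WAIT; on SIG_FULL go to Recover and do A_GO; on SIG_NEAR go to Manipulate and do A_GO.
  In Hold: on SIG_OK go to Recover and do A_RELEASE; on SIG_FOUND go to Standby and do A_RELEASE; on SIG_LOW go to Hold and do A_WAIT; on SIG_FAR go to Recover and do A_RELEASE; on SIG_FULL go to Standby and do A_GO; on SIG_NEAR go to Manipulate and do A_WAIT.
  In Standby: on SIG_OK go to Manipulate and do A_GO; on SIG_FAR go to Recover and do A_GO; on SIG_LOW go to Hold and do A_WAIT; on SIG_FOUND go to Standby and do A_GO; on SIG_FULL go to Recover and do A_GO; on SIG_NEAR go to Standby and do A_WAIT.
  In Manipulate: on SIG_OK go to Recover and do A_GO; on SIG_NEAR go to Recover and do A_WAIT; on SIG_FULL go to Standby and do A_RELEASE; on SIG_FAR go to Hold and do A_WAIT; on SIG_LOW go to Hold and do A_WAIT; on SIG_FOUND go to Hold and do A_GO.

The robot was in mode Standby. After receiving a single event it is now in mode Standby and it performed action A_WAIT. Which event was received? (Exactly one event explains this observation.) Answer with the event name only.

try SIG_OK: (Standby, SIG_OK) → (Manipulate, A_GO)
try SIG_LOW: (Standby, SIG_LOW) → (Hold, A_WAIT)
try SIG_NEAR: (Standby, SIG_NEAR) → (Standby, A_WAIT)  ← matches
try SIG_FULL: (Standby, SIG_FULL) → (Recover, A_GO)
try SIG_FOUND: (Standby, SIG_FOUND) → (Standby, A_GO)
try SIG_FAR: (Standby, SIG_FAR) → (Recover, A_GO)

SIG_NEAR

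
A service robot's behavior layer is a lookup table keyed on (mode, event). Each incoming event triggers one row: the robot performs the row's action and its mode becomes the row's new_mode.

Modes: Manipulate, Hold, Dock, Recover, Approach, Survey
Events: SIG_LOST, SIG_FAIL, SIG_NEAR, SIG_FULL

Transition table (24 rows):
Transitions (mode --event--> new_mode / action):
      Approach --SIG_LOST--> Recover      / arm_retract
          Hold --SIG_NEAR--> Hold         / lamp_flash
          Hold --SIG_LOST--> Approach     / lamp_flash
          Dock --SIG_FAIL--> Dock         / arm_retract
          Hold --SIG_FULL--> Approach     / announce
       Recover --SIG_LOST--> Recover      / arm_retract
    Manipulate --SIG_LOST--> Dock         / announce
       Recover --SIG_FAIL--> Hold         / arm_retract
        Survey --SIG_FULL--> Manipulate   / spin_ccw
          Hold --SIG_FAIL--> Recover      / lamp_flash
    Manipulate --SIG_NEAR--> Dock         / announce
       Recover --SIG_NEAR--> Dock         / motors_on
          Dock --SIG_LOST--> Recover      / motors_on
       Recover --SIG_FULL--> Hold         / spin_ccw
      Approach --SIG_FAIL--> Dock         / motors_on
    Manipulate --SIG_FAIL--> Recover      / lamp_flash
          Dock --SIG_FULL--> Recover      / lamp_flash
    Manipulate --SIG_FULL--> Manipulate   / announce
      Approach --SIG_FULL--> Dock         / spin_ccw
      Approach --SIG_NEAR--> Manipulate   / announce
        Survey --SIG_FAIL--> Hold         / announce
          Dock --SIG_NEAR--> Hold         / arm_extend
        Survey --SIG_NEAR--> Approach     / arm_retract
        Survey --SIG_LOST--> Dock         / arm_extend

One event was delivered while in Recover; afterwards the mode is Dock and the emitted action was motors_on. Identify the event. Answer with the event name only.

try SIG_LOST: (Recover, SIG_LOST) → (Recover, arm_retract)
try SIG_FAIL: (Recover, SIG_FAIL) → (Hold, arm_retract)
try SIG_NEAR: (Recover, SIG_NEAR) → (Dock, motors_on)  ← matches
try SIG_FULL: (Recover, SIG_FULL) → (Hold, spin_ccw)

SIG_NEAR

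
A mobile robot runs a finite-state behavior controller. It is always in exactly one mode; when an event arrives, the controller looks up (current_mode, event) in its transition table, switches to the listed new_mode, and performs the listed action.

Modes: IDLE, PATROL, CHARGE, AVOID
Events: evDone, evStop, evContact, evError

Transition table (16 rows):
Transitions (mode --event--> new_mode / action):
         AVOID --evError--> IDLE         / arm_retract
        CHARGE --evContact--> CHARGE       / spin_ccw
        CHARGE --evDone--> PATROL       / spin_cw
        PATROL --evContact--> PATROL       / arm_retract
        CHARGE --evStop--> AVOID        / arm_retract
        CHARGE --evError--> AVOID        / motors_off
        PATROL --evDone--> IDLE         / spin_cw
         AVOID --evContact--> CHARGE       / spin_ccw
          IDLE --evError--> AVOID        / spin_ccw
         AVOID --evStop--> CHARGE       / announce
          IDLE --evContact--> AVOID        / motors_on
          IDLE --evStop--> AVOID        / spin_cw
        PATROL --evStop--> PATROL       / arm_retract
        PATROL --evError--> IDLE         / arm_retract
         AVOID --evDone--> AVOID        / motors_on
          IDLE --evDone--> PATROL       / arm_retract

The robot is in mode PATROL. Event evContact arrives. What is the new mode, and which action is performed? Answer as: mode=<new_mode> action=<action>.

current mode = PATROL; filter table to that mode:
  (PATROL, evContact) → (PATROL, arm_retract)  ← event matches
  (PATROL, evDone) → (IDLE, spin_cw)
  (PATROL, evStop) → (PATROL, arm_retract)
  (PATROL, evError) → (IDLE, arm_retract)
event = evContact selects (PATROL, arm_retract)

mode=PATROL action=arm_retract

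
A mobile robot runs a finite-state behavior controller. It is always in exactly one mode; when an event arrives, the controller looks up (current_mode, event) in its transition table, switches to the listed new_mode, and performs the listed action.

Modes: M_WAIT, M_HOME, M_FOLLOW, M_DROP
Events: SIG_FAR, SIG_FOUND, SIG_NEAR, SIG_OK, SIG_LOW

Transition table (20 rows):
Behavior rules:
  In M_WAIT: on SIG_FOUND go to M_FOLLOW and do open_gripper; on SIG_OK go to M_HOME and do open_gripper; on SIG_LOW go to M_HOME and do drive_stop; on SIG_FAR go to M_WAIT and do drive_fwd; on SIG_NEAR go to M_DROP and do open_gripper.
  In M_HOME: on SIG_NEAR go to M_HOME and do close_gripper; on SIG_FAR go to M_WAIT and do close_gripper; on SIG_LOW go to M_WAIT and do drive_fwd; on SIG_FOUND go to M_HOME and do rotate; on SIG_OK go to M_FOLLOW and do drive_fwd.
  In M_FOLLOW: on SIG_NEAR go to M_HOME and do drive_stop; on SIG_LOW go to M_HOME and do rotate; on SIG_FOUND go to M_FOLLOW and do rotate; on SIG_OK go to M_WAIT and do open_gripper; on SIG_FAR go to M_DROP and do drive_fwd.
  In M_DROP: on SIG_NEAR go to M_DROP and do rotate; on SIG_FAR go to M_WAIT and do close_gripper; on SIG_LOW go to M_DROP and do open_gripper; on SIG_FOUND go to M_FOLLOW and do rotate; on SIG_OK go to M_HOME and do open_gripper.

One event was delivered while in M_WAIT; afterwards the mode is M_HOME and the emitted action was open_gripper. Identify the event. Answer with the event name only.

try SIG_FAR: (M_WAIT, SIG_FAR) → (M_WAIT, drive_fwd)
try SIG_FOUND: (M_WAIT, SIG_FOUND) → (M_FOLLOW, open_gripper)
try SIG_NEAR: (M_WAIT, SIG_NEAR) → (M_DROP, open_gripper)
try SIG_OK: (M_WAIT, SIG_OK) → (M_HOME, open_gripper)  ← matches
try SIG_LOW: (M_WAIT, SIG_LOW) → (M_HOME, drive_stop)

SIG_OK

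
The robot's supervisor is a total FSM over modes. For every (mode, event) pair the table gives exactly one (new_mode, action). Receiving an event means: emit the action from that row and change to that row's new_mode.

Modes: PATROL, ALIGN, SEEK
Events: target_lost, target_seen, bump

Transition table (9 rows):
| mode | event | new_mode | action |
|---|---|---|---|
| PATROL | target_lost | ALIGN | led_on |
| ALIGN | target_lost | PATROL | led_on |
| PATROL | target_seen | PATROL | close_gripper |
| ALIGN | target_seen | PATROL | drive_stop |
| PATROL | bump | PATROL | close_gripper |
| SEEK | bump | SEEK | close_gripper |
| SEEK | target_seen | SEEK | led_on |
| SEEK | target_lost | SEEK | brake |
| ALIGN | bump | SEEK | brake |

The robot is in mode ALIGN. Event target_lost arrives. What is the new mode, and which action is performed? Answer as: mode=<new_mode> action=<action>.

mode=PATROL action=led_on

current mode = ALIGN; filter table to that mode:
  (ALIGN, target_lost) → (PATROL, led_on)  ← event matches
  (ALIGN, target_seen) → (PATROL, drive_stop)
  (ALIGN, bump) → (SEEK, brake)
event = target_lost selects (PATROL, led_on)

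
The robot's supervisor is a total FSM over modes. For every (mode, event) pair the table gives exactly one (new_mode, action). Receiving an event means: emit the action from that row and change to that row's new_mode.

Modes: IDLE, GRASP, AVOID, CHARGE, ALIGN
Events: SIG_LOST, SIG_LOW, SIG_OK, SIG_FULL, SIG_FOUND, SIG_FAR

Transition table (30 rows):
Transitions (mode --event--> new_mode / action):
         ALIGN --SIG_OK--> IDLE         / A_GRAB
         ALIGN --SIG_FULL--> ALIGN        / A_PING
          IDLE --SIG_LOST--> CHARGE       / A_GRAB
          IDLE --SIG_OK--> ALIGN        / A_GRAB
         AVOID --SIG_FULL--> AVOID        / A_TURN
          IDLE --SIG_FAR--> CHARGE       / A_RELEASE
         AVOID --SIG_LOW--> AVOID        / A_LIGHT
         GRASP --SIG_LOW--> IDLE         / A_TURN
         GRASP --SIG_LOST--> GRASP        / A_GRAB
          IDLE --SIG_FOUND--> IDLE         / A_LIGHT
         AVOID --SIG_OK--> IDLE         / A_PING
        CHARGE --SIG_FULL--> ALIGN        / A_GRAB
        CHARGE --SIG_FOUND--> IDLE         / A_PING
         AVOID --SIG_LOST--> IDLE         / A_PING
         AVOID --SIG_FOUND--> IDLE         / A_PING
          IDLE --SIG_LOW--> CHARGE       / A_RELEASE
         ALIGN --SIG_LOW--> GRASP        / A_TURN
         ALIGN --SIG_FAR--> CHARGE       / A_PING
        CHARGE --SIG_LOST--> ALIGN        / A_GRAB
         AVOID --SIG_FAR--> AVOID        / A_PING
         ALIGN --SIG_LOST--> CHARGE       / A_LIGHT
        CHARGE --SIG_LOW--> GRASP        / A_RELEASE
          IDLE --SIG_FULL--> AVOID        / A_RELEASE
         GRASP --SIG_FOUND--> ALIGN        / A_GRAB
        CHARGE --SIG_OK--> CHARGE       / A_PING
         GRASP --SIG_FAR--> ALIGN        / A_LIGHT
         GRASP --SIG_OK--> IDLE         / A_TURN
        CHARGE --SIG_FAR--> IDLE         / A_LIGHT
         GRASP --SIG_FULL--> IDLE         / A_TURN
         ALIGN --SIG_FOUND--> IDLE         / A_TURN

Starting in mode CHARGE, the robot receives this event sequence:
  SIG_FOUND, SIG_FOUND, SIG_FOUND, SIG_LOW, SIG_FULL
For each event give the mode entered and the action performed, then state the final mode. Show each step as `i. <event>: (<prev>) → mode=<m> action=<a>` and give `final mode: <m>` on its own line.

final mode: ALIGN

1. SIG_FOUND: (CHARGE) → mode=IDLE action=A_PING
2. SIG_FOUND: (IDLE) → mode=IDLE action=A_LIGHT
3. SIG_FOUND: (IDLE) → mode=IDLE action=A_LIGHT
4. SIG_LOW: (IDLE) → mode=CHARGE action=A_RELEASE
5. SIG_FULL: (CHARGE) → mode=ALIGN action=A_GRAB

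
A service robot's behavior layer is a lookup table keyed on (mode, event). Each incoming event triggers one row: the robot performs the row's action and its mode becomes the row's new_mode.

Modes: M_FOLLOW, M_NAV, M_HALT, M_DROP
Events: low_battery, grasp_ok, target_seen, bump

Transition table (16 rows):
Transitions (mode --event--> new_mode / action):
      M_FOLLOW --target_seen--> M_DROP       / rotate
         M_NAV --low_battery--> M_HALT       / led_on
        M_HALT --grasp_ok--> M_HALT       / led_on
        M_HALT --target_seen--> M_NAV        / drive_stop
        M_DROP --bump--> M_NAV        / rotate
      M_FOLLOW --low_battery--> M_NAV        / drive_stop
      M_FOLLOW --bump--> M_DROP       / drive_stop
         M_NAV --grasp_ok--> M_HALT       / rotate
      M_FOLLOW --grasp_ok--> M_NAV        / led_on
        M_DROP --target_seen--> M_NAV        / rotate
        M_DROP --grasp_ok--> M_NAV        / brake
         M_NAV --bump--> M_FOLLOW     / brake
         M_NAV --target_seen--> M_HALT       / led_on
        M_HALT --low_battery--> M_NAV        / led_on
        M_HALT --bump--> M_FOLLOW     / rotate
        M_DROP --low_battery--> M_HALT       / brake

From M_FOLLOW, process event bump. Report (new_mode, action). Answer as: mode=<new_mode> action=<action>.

current mode = M_FOLLOW; filter table to that mode:
  (M_FOLLOW, target_seen) → (M_DROP, rotate)
  (M_FOLLOW, low_battery) → (M_NAV, drive_stop)
  (M_FOLLOW, bump) → (M_DROP, drive_stop)  ← event matches
  (M_FOLLOW, grasp_ok) → (M_NAV, led_on)
event = bump selects (M_DROP, drive_stop)

mode=M_DROP action=drive_stop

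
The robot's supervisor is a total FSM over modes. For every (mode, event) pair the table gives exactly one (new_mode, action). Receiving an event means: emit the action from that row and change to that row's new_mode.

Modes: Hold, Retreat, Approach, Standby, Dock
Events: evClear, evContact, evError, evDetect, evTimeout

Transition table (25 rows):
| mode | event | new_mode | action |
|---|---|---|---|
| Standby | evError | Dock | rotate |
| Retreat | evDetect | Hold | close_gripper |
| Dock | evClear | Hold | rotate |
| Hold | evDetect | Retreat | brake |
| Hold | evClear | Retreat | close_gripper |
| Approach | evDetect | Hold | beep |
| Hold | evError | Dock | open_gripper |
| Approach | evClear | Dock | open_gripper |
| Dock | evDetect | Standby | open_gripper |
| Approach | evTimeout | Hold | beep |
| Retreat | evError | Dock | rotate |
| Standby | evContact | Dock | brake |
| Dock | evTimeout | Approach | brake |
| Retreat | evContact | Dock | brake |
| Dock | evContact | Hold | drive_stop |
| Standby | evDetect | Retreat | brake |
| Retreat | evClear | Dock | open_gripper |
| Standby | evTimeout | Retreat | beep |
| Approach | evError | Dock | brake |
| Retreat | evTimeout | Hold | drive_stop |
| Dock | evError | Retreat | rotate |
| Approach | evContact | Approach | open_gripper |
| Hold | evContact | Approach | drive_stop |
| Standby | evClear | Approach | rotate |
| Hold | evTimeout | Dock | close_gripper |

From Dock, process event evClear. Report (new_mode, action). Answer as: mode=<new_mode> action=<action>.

mode=Hold action=rotate

current mode = Dock; filter table to that mode:
  (Dock, evClear) → (Hold, rotate)  ← event matches
  (Dock, evDetect) → (Standby, open_gripper)
  (Dock, evTimeout) → (Approach, brake)
  (Dock, evContact) → (Hold, drive_stop)
  (Dock, evError) → (Retreat, rotate)
event = evClear selects (Hold, rotate)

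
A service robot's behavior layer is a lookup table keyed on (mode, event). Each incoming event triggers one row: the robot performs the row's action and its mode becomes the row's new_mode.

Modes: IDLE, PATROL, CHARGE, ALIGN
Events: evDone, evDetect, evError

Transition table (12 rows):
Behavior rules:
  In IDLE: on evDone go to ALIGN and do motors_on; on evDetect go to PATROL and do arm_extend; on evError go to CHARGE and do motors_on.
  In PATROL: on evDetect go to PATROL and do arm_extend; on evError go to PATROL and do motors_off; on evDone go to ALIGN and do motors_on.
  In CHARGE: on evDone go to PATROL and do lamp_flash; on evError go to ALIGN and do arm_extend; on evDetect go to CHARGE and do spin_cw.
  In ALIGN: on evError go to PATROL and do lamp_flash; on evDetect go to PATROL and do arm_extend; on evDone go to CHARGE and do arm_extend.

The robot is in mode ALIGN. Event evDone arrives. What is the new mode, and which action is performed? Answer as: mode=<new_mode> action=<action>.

mode=CHARGE action=arm_extend

current mode = ALIGN; filter table to that mode:
  (ALIGN, evError) → (PATROL, lamp_flash)
  (ALIGN, evDetect) → (PATROL, arm_extend)
  (ALIGN, evDone) → (CHARGE, arm_extend)  ← event matches
event = evDone selects (CHARGE, arm_extend)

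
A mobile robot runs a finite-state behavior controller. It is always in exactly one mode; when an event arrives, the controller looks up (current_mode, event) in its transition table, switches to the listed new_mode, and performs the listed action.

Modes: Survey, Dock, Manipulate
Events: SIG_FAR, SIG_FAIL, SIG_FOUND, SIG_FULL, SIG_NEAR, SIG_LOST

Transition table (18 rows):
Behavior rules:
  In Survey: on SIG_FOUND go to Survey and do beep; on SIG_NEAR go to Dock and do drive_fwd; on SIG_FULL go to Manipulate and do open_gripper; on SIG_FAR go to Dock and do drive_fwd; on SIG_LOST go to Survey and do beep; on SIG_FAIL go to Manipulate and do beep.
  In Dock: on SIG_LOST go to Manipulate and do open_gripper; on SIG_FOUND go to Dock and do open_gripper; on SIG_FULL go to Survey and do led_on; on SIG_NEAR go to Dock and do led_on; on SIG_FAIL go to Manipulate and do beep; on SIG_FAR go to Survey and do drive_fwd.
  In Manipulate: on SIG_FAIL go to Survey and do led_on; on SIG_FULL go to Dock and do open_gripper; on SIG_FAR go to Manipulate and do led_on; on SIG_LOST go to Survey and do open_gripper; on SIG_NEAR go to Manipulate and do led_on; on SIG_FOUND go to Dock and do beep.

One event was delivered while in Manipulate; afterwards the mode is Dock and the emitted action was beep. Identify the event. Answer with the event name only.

SIG_FOUND

try SIG_FAR: (Manipulate, SIG_FAR) → (Manipulate, led_on)
try SIG_FAIL: (Manipulate, SIG_FAIL) → (Survey, led_on)
try SIG_FOUND: (Manipulate, SIG_FOUND) → (Dock, beep)  ← matches
try SIG_FULL: (Manipulate, SIG_FULL) → (Dock, open_gripper)
try SIG_NEAR: (Manipulate, SIG_NEAR) → (Manipulate, led_on)
try SIG_LOST: (Manipulate, SIG_LOST) → (Survey, open_gripper)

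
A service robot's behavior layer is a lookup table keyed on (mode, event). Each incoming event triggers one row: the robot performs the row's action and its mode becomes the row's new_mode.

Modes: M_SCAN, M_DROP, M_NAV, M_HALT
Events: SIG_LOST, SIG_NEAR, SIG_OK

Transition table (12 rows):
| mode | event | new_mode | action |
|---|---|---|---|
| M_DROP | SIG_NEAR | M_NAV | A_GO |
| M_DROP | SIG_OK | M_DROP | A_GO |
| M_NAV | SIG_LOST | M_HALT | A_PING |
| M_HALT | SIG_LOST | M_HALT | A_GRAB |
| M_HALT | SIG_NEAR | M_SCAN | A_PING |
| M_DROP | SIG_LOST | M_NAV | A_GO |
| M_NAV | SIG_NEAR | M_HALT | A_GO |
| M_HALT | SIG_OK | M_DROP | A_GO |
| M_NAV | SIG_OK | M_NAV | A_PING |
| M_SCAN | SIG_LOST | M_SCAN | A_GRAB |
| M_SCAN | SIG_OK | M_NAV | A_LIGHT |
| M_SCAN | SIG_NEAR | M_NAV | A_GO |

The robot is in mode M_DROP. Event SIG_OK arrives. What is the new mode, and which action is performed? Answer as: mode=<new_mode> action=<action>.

current mode = M_DROP; filter table to that mode:
  (M_DROP, SIG_NEAR) → (M_NAV, A_GO)
  (M_DROP, SIG_OK) → (M_DROP, A_GO)  ← event matches
  (M_DROP, SIG_LOST) → (M_NAV, A_GO)
event = SIG_OK selects (M_DROP, A_GO)

mode=M_DROP action=A_GO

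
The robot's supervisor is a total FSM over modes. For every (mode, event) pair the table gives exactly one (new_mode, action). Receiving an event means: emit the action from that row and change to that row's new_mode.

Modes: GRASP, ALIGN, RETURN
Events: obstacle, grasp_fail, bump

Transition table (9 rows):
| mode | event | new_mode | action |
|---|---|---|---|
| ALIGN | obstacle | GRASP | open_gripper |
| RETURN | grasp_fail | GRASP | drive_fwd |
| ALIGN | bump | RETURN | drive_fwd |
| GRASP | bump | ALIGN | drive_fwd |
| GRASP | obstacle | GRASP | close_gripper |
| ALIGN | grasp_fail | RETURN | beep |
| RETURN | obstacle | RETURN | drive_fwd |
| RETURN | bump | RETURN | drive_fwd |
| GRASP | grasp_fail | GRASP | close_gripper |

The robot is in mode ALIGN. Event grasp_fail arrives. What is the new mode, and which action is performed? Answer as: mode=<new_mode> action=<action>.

current mode = ALIGN; filter table to that mode:
  (ALIGN, obstacle) → (GRASP, open_gripper)
  (ALIGN, bump) → (RETURN, drive_fwd)
  (ALIGN, grasp_fail) → (RETURN, beep)  ← event matches
event = grasp_fail selects (RETURN, beep)

mode=RETURN action=beep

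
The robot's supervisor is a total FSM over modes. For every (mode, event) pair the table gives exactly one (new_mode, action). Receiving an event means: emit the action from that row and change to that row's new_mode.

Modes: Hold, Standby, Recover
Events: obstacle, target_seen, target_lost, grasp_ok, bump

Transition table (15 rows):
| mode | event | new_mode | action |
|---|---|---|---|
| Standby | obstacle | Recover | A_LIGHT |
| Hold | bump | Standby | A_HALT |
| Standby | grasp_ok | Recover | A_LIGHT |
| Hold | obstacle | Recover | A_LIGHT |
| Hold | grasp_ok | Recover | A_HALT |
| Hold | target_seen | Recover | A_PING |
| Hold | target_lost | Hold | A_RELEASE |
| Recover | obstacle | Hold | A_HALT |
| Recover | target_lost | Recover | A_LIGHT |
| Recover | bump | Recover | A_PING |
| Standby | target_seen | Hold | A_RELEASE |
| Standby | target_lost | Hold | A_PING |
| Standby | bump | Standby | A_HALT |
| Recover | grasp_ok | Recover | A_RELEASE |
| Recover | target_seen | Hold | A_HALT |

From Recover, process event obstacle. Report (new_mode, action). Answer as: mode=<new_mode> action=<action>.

mode=Hold action=A_HALT

current mode = Recover; filter table to that mode:
  (Recover, obstacle) → (Hold, A_HALT)  ← event matches
  (Recover, target_lost) → (Recover, A_LIGHT)
  (Recover, bump) → (Recover, A_PING)
  (Recover, grasp_ok) → (Recover, A_RELEASE)
  (Recover, target_seen) → (Hold, A_HALT)
event = obstacle selects (Hold, A_HALT)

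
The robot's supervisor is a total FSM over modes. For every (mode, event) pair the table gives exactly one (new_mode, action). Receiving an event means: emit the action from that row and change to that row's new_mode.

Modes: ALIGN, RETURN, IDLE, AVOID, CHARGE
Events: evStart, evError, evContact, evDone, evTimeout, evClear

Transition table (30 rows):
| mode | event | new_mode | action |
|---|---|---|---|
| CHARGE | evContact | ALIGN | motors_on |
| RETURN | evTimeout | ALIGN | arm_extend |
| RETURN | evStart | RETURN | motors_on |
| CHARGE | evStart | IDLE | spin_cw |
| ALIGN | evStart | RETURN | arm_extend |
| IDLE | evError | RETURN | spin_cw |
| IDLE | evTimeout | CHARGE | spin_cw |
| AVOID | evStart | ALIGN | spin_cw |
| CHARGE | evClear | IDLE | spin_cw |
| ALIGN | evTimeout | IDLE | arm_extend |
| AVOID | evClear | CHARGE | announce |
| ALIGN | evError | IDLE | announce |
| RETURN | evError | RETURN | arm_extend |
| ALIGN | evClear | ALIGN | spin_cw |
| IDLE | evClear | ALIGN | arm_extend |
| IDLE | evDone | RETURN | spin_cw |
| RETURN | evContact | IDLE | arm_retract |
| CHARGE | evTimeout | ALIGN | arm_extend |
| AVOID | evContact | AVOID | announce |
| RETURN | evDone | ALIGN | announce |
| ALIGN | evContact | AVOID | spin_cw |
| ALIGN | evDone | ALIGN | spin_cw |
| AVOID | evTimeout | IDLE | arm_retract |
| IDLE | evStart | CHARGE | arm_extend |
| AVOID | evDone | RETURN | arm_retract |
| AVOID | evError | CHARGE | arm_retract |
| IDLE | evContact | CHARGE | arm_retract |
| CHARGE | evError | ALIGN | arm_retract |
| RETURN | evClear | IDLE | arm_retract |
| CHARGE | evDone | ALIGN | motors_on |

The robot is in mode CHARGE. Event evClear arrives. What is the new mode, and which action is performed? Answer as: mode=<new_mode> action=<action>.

current mode = CHARGE; filter table to that mode:
  (CHARGE, evContact) → (ALIGN, motors_on)
  (CHARGE, evStart) → (IDLE, spin_cw)
  (CHARGE, evClear) → (IDLE, spin_cw)  ← event matches
  (CHARGE, evTimeout) → (ALIGN, arm_extend)
  (CHARGE, evError) → (ALIGN, arm_retract)
  (CHARGE, evDone) → (ALIGN, motors_on)
event = evClear selects (IDLE, spin_cw)

mode=IDLE action=spin_cw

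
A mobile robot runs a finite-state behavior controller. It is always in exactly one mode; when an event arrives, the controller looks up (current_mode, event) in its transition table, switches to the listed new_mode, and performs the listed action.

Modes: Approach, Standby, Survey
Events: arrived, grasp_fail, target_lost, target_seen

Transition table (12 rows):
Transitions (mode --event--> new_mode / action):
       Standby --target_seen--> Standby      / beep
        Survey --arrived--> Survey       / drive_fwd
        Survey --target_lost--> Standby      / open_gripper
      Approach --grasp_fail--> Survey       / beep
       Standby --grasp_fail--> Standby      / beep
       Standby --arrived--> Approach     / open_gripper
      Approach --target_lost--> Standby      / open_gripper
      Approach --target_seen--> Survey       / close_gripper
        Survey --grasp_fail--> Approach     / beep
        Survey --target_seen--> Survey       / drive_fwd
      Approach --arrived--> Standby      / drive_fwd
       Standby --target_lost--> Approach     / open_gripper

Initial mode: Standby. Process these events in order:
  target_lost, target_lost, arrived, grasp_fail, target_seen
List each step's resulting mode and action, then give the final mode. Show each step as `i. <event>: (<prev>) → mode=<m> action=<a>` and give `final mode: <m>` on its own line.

1. target_lost: (Standby) → mode=Approach action=open_gripper
2. target_lost: (Approach) → mode=Standby action=open_gripper
3. arrived: (Standby) → mode=Approach action=open_gripper
4. grasp_fail: (Approach) → mode=Survey action=beep
5. target_seen: (Survey) → mode=Survey action=drive_fwd

final mode: Survey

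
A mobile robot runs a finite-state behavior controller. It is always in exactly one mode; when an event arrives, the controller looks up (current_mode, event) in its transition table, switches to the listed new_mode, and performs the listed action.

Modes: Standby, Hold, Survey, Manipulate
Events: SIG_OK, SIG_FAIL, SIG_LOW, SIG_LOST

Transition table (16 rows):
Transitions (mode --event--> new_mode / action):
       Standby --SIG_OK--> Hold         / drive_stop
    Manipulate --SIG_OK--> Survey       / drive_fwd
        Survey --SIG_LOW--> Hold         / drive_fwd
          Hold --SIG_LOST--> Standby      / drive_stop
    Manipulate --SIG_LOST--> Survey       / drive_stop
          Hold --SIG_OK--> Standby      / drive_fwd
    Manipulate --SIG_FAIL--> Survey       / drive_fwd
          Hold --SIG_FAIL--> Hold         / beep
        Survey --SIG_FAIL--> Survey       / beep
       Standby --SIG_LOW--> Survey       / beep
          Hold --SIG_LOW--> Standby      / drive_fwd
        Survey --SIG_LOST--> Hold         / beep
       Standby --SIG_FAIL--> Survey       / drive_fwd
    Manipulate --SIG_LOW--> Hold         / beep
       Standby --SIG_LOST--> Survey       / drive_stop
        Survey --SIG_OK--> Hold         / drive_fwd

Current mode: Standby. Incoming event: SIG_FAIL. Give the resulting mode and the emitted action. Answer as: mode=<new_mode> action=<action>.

current mode = Standby; filter table to that mode:
  (Standby, SIG_OK) → (Hold, drive_stop)
  (Standby, SIG_LOW) → (Survey, beep)
  (Standby, SIG_FAIL) → (Survey, drive_fwd)  ← event matches
  (Standby, SIG_LOST) → (Survey, drive_stop)
event = SIG_FAIL selects (Survey, drive_fwd)

mode=Survey action=drive_fwd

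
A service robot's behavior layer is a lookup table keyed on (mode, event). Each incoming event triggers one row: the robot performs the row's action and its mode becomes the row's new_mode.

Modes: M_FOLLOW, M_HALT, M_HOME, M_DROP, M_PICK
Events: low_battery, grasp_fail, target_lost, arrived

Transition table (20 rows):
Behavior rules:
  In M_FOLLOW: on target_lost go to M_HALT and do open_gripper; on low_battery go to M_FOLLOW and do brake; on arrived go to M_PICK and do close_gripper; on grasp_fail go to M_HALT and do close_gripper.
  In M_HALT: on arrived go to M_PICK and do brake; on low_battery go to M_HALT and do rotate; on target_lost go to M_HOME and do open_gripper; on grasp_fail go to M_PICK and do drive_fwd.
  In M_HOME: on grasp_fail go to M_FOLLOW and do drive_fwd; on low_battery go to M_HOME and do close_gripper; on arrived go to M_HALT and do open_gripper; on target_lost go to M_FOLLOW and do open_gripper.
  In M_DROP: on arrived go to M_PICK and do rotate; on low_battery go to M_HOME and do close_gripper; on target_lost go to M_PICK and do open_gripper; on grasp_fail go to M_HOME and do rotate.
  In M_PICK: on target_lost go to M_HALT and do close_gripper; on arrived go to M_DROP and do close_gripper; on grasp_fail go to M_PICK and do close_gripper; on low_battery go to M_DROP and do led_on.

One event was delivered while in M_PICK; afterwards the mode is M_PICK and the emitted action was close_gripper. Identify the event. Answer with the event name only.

grasp_fail

try low_battery: (M_PICK, low_battery) → (M_DROP, led_on)
try grasp_fail: (M_PICK, grasp_fail) → (M_PICK, close_gripper)  ← matches
try target_lost: (M_PICK, target_lost) → (M_HALT, close_gripper)
try arrived: (M_PICK, arrived) → (M_DROP, close_gripper)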